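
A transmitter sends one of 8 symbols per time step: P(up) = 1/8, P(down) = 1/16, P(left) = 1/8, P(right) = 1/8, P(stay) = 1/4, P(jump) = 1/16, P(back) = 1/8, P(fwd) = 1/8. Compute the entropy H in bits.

Each probability is a power of 1/2, so log₂(1/p) is an integer.
H = Σ p·log₂(1/p) = 1/8·3 + 1/16·4 + 1/8·3 + 1/8·3 + 1/4·2 + 1/16·4 + 1/8·3 + 1/8·3 = 2.875 bits.

2.875 bits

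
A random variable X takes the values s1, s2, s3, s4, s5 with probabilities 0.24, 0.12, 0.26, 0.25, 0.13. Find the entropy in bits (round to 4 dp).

2.2491 bits

H = −Σ pᵢ log₂ pᵢ.
−0.24·log₂(0.24) = 0.4941
−0.12·log₂(0.12) = 0.3671
−0.26·log₂(0.26) = 0.5053
−0.25·log₂(0.25) = 0.5000
−0.13·log₂(0.13) = 0.3826
Sum ≈ 2.2491 → 2.2491 bits.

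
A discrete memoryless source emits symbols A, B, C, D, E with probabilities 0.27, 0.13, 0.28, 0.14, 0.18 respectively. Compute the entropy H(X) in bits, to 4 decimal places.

2.2493 bits

H = −Σ pᵢ log₂ pᵢ.
−0.27·log₂(0.27) = 0.5100
−0.13·log₂(0.13) = 0.3826
−0.28·log₂(0.28) = 0.5142
−0.14·log₂(0.14) = 0.3971
−0.18·log₂(0.18) = 0.4453
Sum ≈ 2.2493 → 2.2493 bits.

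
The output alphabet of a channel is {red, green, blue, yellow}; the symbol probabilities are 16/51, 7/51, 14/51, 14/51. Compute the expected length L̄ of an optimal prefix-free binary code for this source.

Repeatedly combine the two least-probable nodes; the expected code length is the sum of the merged weights.
merge 7/51 + 14/51 → 7/17
merge 14/51 + 16/51 → 10/17
merge 7/17 + 10/17 → 1
L = 7/17 + 10/17 + 1 = 2 bits/symbol.

2 bits/symbol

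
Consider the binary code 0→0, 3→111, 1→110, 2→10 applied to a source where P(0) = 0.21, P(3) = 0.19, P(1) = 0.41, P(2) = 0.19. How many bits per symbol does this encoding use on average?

L̄ = Σ pᵢ·ℓᵢ = 0.21·1 + 0.19·3 + 0.41·3 + 0.19·2 = 2.39 bits/symbol.

2.39 bits/symbol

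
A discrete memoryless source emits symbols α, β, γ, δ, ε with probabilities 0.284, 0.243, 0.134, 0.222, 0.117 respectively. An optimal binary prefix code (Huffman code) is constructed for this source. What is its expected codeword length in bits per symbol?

Repeatedly combine the two least-probable nodes; the expected code length is the sum of the merged weights.
merge 117/1000 + 67/500 → 251/1000
merge 111/500 + 243/1000 → 93/200
merge 251/1000 + 71/250 → 107/200
merge 93/200 + 107/200 → 1
L = 251/1000 + 93/200 + 107/200 + 1 = 2251/1000 = 2.251 bits/symbol.

2.251 bits/symbol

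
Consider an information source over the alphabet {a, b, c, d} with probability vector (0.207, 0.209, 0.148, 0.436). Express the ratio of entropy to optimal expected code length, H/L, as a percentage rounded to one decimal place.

Entropy H = −Σ p log₂ p ≈ 1.8725 bits.
Huffman merges: 37/250+207/1000→71/200; 209/1000+71/200→141/250; 109/250+141/250→1. L = 1919/1000 ≈ 1.9190.
Efficiency = H/L = 1.8725/1.9190 = 97.6%.

97.6%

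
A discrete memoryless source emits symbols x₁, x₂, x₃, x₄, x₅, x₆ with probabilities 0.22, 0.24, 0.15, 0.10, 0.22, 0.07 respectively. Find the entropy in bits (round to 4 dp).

H = −Σ pᵢ log₂ pᵢ.
−0.22·log₂(0.22) = 0.4806
−0.24·log₂(0.24) = 0.4941
−0.15·log₂(0.15) = 0.4105
−0.10·log₂(0.10) = 0.3322
−0.22·log₂(0.22) = 0.4806
−0.07·log₂(0.07) = 0.2686
Sum ≈ 2.4666 → 2.4666 bits.

2.4666 bits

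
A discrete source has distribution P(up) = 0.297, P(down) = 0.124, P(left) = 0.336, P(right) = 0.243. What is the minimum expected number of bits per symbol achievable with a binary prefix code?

2 bits/symbol

Repeatedly combine the two least-probable nodes; the expected code length is the sum of the merged weights.
merge 31/250 + 243/1000 → 367/1000
merge 297/1000 + 42/125 → 633/1000
merge 367/1000 + 633/1000 → 1
L = 367/1000 + 633/1000 + 1 = 2 bits/symbol.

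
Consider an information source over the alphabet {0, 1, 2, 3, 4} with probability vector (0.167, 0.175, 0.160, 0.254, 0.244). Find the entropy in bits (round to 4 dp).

2.2930 bits

H = −Σ pᵢ log₂ pᵢ.
−0.167·log₂(0.167) = 0.4312
−0.175·log₂(0.175) = 0.4401
−0.160·log₂(0.160) = 0.4230
−0.254·log₂(0.254) = 0.5022
−0.244·log₂(0.244) = 0.4966
Sum ≈ 2.2930 → 2.2930 bits.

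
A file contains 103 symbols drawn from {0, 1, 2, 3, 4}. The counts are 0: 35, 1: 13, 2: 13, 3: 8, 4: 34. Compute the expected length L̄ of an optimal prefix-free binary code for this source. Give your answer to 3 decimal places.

Probabilities are the counts divided by 103.
Repeatedly combine the two least-probable nodes; the expected code length is the sum of the merged weights.
merge 8/103 + 13/103 → 21/103
merge 13/103 + 21/103 → 34/103
merge 34/103 + 34/103 → 68/103
merge 35/103 + 68/103 → 1
L = 21/103 + 34/103 + 68/103 + 1 = 226/103 ≈ 2.194 bits/symbol.

2.194 bits/symbol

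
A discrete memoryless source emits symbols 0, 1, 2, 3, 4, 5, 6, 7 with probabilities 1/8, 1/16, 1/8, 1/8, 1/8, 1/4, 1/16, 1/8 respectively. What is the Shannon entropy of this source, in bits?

Each probability is a power of 1/2, so log₂(1/p) is an integer.
H = Σ p·log₂(1/p) = 1/8·3 + 1/16·4 + 1/8·3 + 1/8·3 + 1/8·3 + 1/4·2 + 1/16·4 + 1/8·3 = 2.875 bits.

2.875 bits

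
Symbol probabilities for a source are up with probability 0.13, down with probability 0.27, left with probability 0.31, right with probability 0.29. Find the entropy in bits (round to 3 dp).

1.934 bits

H = −Σ pᵢ log₂ pᵢ.
−0.13·log₂(0.13) = 0.3826
−0.27·log₂(0.27) = 0.5100
−0.31·log₂(0.31) = 0.5238
−0.29·log₂(0.29) = 0.5179
Sum ≈ 1.9344 → 1.934 bits.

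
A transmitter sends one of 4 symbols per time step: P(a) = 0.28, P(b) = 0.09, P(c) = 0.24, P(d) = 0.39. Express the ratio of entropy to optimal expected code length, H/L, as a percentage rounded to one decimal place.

95.4%

Entropy H = −Σ p log₂ p ≈ 1.8508 bits.
Huffman merges: 9/100+6/25→33/100; 7/25+33/100→61/100; 39/100+61/100→1. L = 97/50 ≈ 1.9400.
Efficiency = H/L = 1.8508/1.9400 = 95.4%.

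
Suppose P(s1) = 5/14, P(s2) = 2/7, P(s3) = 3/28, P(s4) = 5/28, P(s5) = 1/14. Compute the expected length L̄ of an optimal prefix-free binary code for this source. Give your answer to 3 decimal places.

Repeatedly combine the two least-probable nodes; the expected code length is the sum of the merged weights.
merge 1/14 + 3/28 → 5/28
merge 5/28 + 5/28 → 5/14
merge 2/7 + 5/14 → 9/14
merge 5/14 + 9/14 → 1
L = 5/28 + 5/14 + 9/14 + 1 = 61/28 ≈ 2.179 bits/symbol.

2.179 bits/symbol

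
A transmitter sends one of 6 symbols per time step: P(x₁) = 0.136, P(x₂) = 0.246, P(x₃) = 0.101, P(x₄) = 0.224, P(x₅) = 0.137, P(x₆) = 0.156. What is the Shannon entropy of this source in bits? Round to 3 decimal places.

H = −Σ pᵢ log₂ pᵢ.
−0.136·log₂(0.136) = 0.3915
−0.246·log₂(0.246) = 0.4977
−0.101·log₂(0.101) = 0.3341
−0.224·log₂(0.224) = 0.4835
−0.137·log₂(0.137) = 0.3929
−0.156·log₂(0.156) = 0.4181
Sum ≈ 2.5178 → 2.518 bits.

2.518 bits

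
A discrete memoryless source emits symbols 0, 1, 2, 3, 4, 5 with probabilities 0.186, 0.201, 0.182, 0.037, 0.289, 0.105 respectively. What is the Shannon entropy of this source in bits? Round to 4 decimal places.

2.3989 bits

H = −Σ pᵢ log₂ pᵢ.
−0.186·log₂(0.186) = 0.4514
−0.201·log₂(0.201) = 0.4653
−0.182·log₂(0.182) = 0.4474
−0.037·log₂(0.037) = 0.1760
−0.289·log₂(0.289) = 0.5176
−0.105·log₂(0.105) = 0.3414
Sum ≈ 2.3989 → 2.3989 bits.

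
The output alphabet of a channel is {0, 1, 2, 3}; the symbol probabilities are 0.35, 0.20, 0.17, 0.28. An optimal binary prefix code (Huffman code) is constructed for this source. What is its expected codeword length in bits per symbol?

2 bits/symbol

Repeatedly combine the two least-probable nodes; the expected code length is the sum of the merged weights.
merge 17/100 + 1/5 → 37/100
merge 7/25 + 7/20 → 63/100
merge 37/100 + 63/100 → 1
L = 37/100 + 63/100 + 1 = 2 bits/symbol.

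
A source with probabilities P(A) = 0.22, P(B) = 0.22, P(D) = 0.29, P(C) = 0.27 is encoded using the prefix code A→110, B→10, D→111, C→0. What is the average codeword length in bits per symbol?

2.24 bits/symbol

L̄ = Σ pᵢ·ℓᵢ = 0.22·3 + 0.22·2 + 0.29·3 + 0.27·1 = 2.24 bits/symbol.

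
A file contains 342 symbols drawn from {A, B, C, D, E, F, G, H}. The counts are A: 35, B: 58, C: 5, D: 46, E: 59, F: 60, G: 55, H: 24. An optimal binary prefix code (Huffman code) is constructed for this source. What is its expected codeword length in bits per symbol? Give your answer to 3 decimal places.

Probabilities are the counts divided by 342.
Repeatedly combine the two least-probable nodes; the expected code length is the sum of the merged weights.
merge 5/342 + 4/57 → 29/342
merge 29/342 + 35/342 → 32/171
merge 23/171 + 55/342 → 101/342
merge 29/171 + 59/342 → 13/38
merge 10/57 + 32/171 → 62/171
merge 101/342 + 13/38 → 109/171
merge 62/171 + 109/171 → 1
L = 29/342 + 32/171 + 101/342 + 13/38 + 62/171 + 109/171 + 1 = 995/342 ≈ 2.909 bits/symbol.

2.909 bits/symbol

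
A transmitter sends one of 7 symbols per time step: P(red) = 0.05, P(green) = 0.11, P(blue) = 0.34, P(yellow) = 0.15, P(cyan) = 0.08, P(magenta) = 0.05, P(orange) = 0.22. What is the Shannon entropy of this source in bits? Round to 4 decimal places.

2.4943 bits

H = −Σ pᵢ log₂ pᵢ.
−0.05·log₂(0.05) = 0.2161
−0.11·log₂(0.11) = 0.3503
−0.34·log₂(0.34) = 0.5292
−0.15·log₂(0.15) = 0.4105
−0.08·log₂(0.08) = 0.2915
−0.05·log₂(0.05) = 0.2161
−0.22·log₂(0.22) = 0.4806
Sum ≈ 2.4943 → 2.4943 bits.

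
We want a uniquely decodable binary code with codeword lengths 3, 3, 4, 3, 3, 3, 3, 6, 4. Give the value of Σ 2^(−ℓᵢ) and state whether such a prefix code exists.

With common denominator 2^6 = 64: Σ 2^(−ℓᵢ) = 8/64 + 8/64 + 4/64 + 8/64 + 8/64 + 8/64 + 8/64 + 1/64 + 4/64 = 57/64 = 0.890625.
Kraft's inequality requires Σ ≤ 1; here Σ = 0.890625 ≤ 1, so such a prefix code exists.

0.890625; yes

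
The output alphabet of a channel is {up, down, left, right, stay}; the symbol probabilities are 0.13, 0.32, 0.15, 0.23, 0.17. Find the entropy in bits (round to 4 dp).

2.2415 bits

H = −Σ pᵢ log₂ pᵢ.
−0.13·log₂(0.13) = 0.3826
−0.32·log₂(0.32) = 0.5260
−0.15·log₂(0.15) = 0.4105
−0.23·log₂(0.23) = 0.4877
−0.17·log₂(0.17) = 0.4346
Sum ≈ 2.2415 → 2.2415 bits.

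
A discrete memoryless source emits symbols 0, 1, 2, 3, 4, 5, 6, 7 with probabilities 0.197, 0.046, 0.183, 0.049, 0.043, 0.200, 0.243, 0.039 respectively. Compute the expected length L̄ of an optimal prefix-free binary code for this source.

2.714 bits/symbol

Repeatedly combine the two least-probable nodes; the expected code length is the sum of the merged weights.
merge 39/1000 + 43/1000 → 41/500
merge 23/500 + 49/1000 → 19/200
merge 41/500 + 19/200 → 177/1000
merge 177/1000 + 183/1000 → 9/25
merge 197/1000 + 1/5 → 397/1000
merge 243/1000 + 9/25 → 603/1000
merge 397/1000 + 603/1000 → 1
L = 41/500 + 19/200 + 177/1000 + 9/25 + 397/1000 + 603/1000 + 1 = 1357/500 = 2.714 bits/symbol.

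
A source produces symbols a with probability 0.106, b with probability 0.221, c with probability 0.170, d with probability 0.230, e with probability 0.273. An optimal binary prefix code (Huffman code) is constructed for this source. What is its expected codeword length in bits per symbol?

Repeatedly combine the two least-probable nodes; the expected code length is the sum of the merged weights.
merge 53/500 + 17/100 → 69/250
merge 221/1000 + 23/100 → 451/1000
merge 273/1000 + 69/250 → 549/1000
merge 451/1000 + 549/1000 → 1
L = 69/250 + 451/1000 + 549/1000 + 1 = 569/250 = 2.276 bits/symbol.

2.276 bits/symbol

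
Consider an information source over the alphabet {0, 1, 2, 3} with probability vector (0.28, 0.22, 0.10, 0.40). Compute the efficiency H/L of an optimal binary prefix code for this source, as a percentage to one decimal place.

96.7%

Entropy H = −Σ p log₂ p ≈ 1.8558 bits.
Huffman merges: 1/10+11/50→8/25; 7/25+8/25→3/5; 2/5+3/5→1. L = 48/25 ≈ 1.9200.
Efficiency = H/L = 1.8558/1.9200 = 96.7%.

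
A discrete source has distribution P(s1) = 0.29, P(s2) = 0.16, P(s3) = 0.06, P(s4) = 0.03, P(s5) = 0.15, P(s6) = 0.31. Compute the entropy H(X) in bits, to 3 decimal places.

2.271 bits

H = −Σ pᵢ log₂ pᵢ.
−0.29·log₂(0.29) = 0.5179
−0.16·log₂(0.16) = 0.4230
−0.06·log₂(0.06) = 0.2435
−0.03·log₂(0.03) = 0.1518
−0.15·log₂(0.15) = 0.4105
−0.31·log₂(0.31) = 0.5238
Sum ≈ 2.2706 → 2.271 bits.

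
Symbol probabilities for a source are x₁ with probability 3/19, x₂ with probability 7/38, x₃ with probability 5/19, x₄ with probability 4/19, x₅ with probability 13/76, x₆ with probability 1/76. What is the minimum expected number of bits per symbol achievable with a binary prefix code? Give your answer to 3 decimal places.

2.513 bits/symbol

Repeatedly combine the two least-probable nodes; the expected code length is the sum of the merged weights.
merge 1/76 + 3/19 → 13/76
merge 13/76 + 13/76 → 13/38
merge 7/38 + 4/19 → 15/38
merge 5/19 + 13/38 → 23/38
merge 15/38 + 23/38 → 1
L = 13/76 + 13/38 + 15/38 + 23/38 + 1 = 191/76 ≈ 2.513 bits/symbol.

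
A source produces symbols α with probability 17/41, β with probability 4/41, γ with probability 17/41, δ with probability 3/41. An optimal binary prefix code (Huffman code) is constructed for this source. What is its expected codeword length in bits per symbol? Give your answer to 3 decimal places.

Repeatedly combine the two least-probable nodes; the expected code length is the sum of the merged weights.
merge 3/41 + 4/41 → 7/41
merge 7/41 + 17/41 → 24/41
merge 17/41 + 24/41 → 1
L = 7/41 + 24/41 + 1 = 72/41 ≈ 1.756 bits/symbol.

1.756 bits/symbol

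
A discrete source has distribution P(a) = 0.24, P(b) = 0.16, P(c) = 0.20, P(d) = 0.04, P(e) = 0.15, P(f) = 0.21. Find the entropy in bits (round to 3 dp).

2.451 bits

H = −Σ pᵢ log₂ pᵢ.
−0.24·log₂(0.24) = 0.4941
−0.16·log₂(0.16) = 0.4230
−0.20·log₂(0.20) = 0.4644
−0.04·log₂(0.04) = 0.1858
−0.15·log₂(0.15) = 0.4105
−0.21·log₂(0.21) = 0.4728
Sum ≈ 2.4507 → 2.451 bits.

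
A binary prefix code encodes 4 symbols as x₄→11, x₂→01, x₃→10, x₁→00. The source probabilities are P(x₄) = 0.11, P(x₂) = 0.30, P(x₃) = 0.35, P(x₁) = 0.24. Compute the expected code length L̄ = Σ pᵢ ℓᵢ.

2 bits/symbol

L̄ = Σ pᵢ·ℓᵢ = 0.11·2 + 0.30·2 + 0.35·2 + 0.24·2 = 2 bits/symbol.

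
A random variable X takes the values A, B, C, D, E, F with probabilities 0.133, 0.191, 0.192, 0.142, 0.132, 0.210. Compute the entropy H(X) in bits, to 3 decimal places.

H = −Σ pᵢ log₂ pᵢ.
−0.133·log₂(0.133) = 0.3871
−0.191·log₂(0.191) = 0.4562
−0.192·log₂(0.192) = 0.4571
−0.142·log₂(0.142) = 0.3999
−0.132·log₂(0.132) = 0.3856
−0.210·log₂(0.210) = 0.4728
Sum ≈ 2.5587 → 2.559 bits.

2.559 bits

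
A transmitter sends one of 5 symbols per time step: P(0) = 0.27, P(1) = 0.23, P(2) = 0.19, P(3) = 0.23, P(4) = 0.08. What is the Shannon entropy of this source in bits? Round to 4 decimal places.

2.2321 bits

H = −Σ pᵢ log₂ pᵢ.
−0.27·log₂(0.27) = 0.5100
−0.23·log₂(0.23) = 0.4877
−0.19·log₂(0.19) = 0.4552
−0.23·log₂(0.23) = 0.4877
−0.08·log₂(0.08) = 0.2915
Sum ≈ 2.2321 → 2.2321 bits.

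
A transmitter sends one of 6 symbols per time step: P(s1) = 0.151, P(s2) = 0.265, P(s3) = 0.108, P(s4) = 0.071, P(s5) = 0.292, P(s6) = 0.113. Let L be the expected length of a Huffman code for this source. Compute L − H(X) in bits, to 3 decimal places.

0.032 bits

Entropy H = −Σ p log₂ p ≈ 2.4113 bits.
Huffman merges: 71/1000+27/250→179/1000; 113/1000+151/1000→33/125; 179/1000+33/125→443/1000; 53/200+73/250→557/1000; 443/1000+557/1000→1. L = 2443/1000 ≈ 2.4430.
L − H = 2.4430 − 2.4113 = 0.032 bits.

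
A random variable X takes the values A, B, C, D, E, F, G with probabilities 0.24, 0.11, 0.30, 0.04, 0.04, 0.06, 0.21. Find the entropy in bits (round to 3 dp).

2.453 bits

H = −Σ pᵢ log₂ pᵢ.
−0.24·log₂(0.24) = 0.4941
−0.11·log₂(0.11) = 0.3503
−0.30·log₂(0.30) = 0.5211
−0.04·log₂(0.04) = 0.1858
−0.04·log₂(0.04) = 0.1858
−0.06·log₂(0.06) = 0.2435
−0.21·log₂(0.21) = 0.4728
Sum ≈ 2.4534 → 2.453 bits.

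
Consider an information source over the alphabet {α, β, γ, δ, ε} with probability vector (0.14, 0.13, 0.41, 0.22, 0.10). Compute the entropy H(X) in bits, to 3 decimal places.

H = −Σ pᵢ log₂ pᵢ.
−0.14·log₂(0.14) = 0.3971
−0.13·log₂(0.13) = 0.3826
−0.41·log₂(0.41) = 0.5274
−0.22·log₂(0.22) = 0.4806
−0.10·log₂(0.10) = 0.3322
Sum ≈ 2.1199 → 2.120 bits.

2.120 bits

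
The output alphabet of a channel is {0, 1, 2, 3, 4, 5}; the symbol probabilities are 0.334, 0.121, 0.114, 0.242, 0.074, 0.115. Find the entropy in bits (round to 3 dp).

H = −Σ pᵢ log₂ pᵢ.
−0.334·log₂(0.334) = 0.5284
−0.121·log₂(0.121) = 0.3687
−0.114·log₂(0.114) = 0.3571
−0.242·log₂(0.242) = 0.4954
−0.074·log₂(0.074) = 0.2780
−0.115·log₂(0.115) = 0.3588
Sum ≈ 2.3864 → 2.386 bits.

2.386 bits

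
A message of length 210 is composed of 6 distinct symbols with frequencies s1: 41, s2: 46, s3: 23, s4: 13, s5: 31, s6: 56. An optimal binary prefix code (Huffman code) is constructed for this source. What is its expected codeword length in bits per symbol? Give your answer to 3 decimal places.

2.490 bits/symbol

Probabilities are the counts divided by 210.
Repeatedly combine the two least-probable nodes; the expected code length is the sum of the merged weights.
merge 13/210 + 23/210 → 6/35
merge 31/210 + 6/35 → 67/210
merge 41/210 + 23/105 → 29/70
merge 4/15 + 67/210 → 41/70
merge 29/70 + 41/70 → 1
L = 6/35 + 67/210 + 29/70 + 41/70 + 1 = 523/210 ≈ 2.490 bits/symbol.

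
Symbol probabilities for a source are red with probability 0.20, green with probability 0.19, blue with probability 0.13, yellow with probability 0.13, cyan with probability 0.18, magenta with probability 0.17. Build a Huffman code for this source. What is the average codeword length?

Repeatedly combine the two least-probable nodes; the expected code length is the sum of the merged weights.
merge 13/100 + 13/100 → 13/50
merge 17/100 + 9/50 → 7/20
merge 19/100 + 1/5 → 39/100
merge 13/50 + 7/20 → 61/100
merge 39/100 + 61/100 → 1
L = 13/50 + 7/20 + 39/100 + 61/100 + 1 = 261/100 = 2.61 bits/symbol.

2.61 bits/symbol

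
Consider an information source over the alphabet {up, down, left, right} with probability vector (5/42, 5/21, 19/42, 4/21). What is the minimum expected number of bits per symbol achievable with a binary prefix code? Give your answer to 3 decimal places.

1.857 bits/symbol

Repeatedly combine the two least-probable nodes; the expected code length is the sum of the merged weights.
merge 5/42 + 4/21 → 13/42
merge 5/21 + 13/42 → 23/42
merge 19/42 + 23/42 → 1
L = 13/42 + 23/42 + 1 = 13/7 ≈ 1.857 bits/symbol.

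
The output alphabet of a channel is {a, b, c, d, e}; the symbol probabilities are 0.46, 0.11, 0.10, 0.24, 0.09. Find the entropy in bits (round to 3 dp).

2.005 bits

H = −Σ pᵢ log₂ pᵢ.
−0.46·log₂(0.46) = 0.5153
−0.11·log₂(0.11) = 0.3503
−0.10·log₂(0.10) = 0.3322
−0.24·log₂(0.24) = 0.4941
−0.09·log₂(0.09) = 0.3127
Sum ≈ 2.0046 → 2.005 bits.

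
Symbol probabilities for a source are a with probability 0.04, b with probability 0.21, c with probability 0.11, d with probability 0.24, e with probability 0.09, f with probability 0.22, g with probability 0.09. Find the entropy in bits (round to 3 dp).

2.609 bits

H = −Σ pᵢ log₂ pᵢ.
−0.04·log₂(0.04) = 0.1858
−0.21·log₂(0.21) = 0.4728
−0.11·log₂(0.11) = 0.3503
−0.24·log₂(0.24) = 0.4941
−0.09·log₂(0.09) = 0.3127
−0.22·log₂(0.22) = 0.4806
−0.09·log₂(0.09) = 0.3127
Sum ≈ 2.6089 → 2.609 bits.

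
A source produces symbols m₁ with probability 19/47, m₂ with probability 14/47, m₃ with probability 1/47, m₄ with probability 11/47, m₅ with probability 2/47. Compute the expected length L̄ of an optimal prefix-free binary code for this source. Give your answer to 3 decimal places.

Repeatedly combine the two least-probable nodes; the expected code length is the sum of the merged weights.
merge 1/47 + 2/47 → 3/47
merge 3/47 + 11/47 → 14/47
merge 14/47 + 14/47 → 28/47
merge 19/47 + 28/47 → 1
L = 3/47 + 14/47 + 28/47 + 1 = 92/47 ≈ 1.957 bits/symbol.

1.957 bits/symbol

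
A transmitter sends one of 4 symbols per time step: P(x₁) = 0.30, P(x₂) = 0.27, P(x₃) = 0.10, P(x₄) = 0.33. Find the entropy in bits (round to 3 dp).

H = −Σ pᵢ log₂ pᵢ.
−0.30·log₂(0.30) = 0.5211
−0.27·log₂(0.27) = 0.5100
−0.10·log₂(0.10) = 0.3322
−0.33·log₂(0.33) = 0.5278
Sum ≈ 1.8911 → 1.891 bits.

1.891 bits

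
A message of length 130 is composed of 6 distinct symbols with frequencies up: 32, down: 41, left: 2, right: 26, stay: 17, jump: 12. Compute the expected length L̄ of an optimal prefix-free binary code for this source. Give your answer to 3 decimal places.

Probabilities are the counts divided by 130.
Repeatedly combine the two least-probable nodes; the expected code length is the sum of the merged weights.
merge 1/65 + 6/65 → 7/65
merge 7/65 + 17/130 → 31/130
merge 1/5 + 31/130 → 57/130
merge 16/65 + 41/130 → 73/130
merge 57/130 + 73/130 → 1
L = 7/65 + 31/130 + 57/130 + 73/130 + 1 = 61/26 ≈ 2.346 bits/symbol.

2.346 bits/symbol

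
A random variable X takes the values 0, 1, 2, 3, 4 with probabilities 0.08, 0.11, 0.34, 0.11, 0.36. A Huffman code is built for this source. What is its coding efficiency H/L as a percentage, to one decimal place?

96.3%

Entropy H = −Σ p log₂ p ≈ 2.0519 bits.
Huffman merges: 2/25+11/100→19/100; 11/100+19/100→3/10; 3/10+17/50→16/25; 9/25+16/25→1. L = 213/100 ≈ 2.1300.
Efficiency = H/L = 2.0519/2.1300 = 96.3%.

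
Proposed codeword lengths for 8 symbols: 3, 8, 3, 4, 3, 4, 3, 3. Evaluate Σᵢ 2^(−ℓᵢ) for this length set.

With common denominator 2^8 = 256: Σ 2^(−ℓᵢ) = 32/256 + 1/256 + 32/256 + 16/256 + 32/256 + 16/256 + 32/256 + 32/256 = 193/256 = 0.75390625.

0.75390625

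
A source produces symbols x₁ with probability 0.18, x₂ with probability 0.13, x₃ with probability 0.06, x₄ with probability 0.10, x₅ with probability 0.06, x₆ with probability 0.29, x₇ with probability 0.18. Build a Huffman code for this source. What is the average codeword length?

Repeatedly combine the two least-probable nodes; the expected code length is the sum of the merged weights.
merge 3/50 + 3/50 → 3/25
merge 1/10 + 3/25 → 11/50
merge 13/100 + 9/50 → 31/100
merge 9/50 + 11/50 → 2/5
merge 29/100 + 31/100 → 3/5
merge 2/5 + 3/5 → 1
L = 3/25 + 11/50 + 31/100 + 2/5 + 3/5 + 1 = 53/20 = 2.65 bits/symbol.

2.65 bits/symbol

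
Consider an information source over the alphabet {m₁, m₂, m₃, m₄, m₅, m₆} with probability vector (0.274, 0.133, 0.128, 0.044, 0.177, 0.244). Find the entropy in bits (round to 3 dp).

H = −Σ pᵢ log₂ pᵢ.
−0.274·log₂(0.274) = 0.5118
−0.133·log₂(0.133) = 0.3871
−0.128·log₂(0.128) = 0.3796
−0.044·log₂(0.044) = 0.1983
−0.177·log₂(0.177) = 0.4422
−0.244·log₂(0.244) = 0.4966
Sum ≈ 2.4155 → 2.415 bits.

2.415 bits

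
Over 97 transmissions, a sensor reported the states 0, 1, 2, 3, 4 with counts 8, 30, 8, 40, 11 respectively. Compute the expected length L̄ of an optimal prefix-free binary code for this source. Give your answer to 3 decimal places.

2.031 bits/symbol

Probabilities are the counts divided by 97.
Repeatedly combine the two least-probable nodes; the expected code length is the sum of the merged weights.
merge 8/97 + 8/97 → 16/97
merge 11/97 + 16/97 → 27/97
merge 27/97 + 30/97 → 57/97
merge 40/97 + 57/97 → 1
L = 16/97 + 27/97 + 57/97 + 1 = 197/97 ≈ 2.031 bits/symbol.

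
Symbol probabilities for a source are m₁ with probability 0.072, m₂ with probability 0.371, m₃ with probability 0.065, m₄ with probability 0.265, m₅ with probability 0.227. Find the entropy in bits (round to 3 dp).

H = −Σ pᵢ log₂ pᵢ.
−0.072·log₂(0.072) = 0.2733
−0.371·log₂(0.371) = 0.5307
−0.065·log₂(0.065) = 0.2563
−0.265·log₂(0.265) = 0.5077
−0.227·log₂(0.227) = 0.4856
Sum ≈ 2.0537 → 2.054 bits.

2.054 bits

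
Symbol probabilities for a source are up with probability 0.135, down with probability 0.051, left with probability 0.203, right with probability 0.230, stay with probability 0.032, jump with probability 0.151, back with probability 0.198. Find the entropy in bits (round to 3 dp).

2.597 bits

H = −Σ pᵢ log₂ pᵢ.
−0.135·log₂(0.135) = 0.3900
−0.051·log₂(0.051) = 0.2190
−0.203·log₂(0.203) = 0.4670
−0.230·log₂(0.230) = 0.4877
−0.032·log₂(0.032) = 0.1589
−0.151·log₂(0.151) = 0.4118
−0.198·log₂(0.198) = 0.4626
Sum ≈ 2.5970 → 2.597 bits.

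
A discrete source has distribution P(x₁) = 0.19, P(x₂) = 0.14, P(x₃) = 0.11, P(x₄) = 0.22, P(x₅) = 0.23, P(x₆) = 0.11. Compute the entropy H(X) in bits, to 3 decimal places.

H = −Σ pᵢ log₂ pᵢ.
−0.19·log₂(0.19) = 0.4552
−0.14·log₂(0.14) = 0.3971
−0.11·log₂(0.11) = 0.3503
−0.22·log₂(0.22) = 0.4806
−0.23·log₂(0.23) = 0.4877
−0.11·log₂(0.11) = 0.3503
Sum ≈ 2.5212 → 2.521 bits.

2.521 bits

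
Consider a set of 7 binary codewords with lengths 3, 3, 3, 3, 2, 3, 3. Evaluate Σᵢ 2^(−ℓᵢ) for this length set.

With common denominator 2^3 = 8: Σ 2^(−ℓᵢ) = 1/8 + 1/8 + 1/8 + 1/8 + 2/8 + 1/8 + 1/8 = 8/8 = 1.

1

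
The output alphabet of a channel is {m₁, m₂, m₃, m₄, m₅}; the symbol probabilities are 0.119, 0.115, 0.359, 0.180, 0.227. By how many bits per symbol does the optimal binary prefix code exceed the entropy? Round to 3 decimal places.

0.048 bits

Entropy H = −Σ p log₂ p ≈ 2.1858 bits.
Huffman merges: 23/200+119/1000→117/500; 9/50+227/1000→407/1000; 117/500+359/1000→593/1000; 407/1000+593/1000→1. L = 1117/500 ≈ 2.2340.
L − H = 2.2340 − 2.1858 = 0.048 bits.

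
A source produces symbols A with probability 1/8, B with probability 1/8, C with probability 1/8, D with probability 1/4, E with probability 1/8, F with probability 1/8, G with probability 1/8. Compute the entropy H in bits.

Each probability is a power of 1/2, so log₂(1/p) is an integer.
H = Σ p·log₂(1/p) = 1/8·3 + 1/8·3 + 1/8·3 + 1/4·2 + 1/8·3 + 1/8·3 + 1/8·3 = 2.75 bits.

2.75 bits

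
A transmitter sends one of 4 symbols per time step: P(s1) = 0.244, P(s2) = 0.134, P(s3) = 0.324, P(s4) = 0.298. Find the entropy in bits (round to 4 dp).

H = −Σ pᵢ log₂ pᵢ.
−0.244·log₂(0.244) = 0.4966
−0.134·log₂(0.134) = 0.3886
−0.324·log₂(0.324) = 0.5268
−0.298·log₂(0.298) = 0.5205
Sum ≈ 1.9324 → 1.9324 bits.

1.9324 bits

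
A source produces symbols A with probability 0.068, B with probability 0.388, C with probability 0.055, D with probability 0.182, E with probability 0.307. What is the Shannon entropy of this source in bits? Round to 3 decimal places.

1.994 bits

H = −Σ pᵢ log₂ pᵢ.
−0.068·log₂(0.068) = 0.2637
−0.388·log₂(0.388) = 0.5300
−0.055·log₂(0.055) = 0.2301
−0.182·log₂(0.182) = 0.4474
−0.307·log₂(0.307) = 0.5230
Sum ≈ 1.9942 → 1.994 bits.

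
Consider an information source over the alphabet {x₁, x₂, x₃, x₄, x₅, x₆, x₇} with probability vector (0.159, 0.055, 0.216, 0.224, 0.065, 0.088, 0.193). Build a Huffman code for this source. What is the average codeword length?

Repeatedly combine the two least-probable nodes; the expected code length is the sum of the merged weights.
merge 11/200 + 13/200 → 3/25
merge 11/125 + 3/25 → 26/125
merge 159/1000 + 193/1000 → 44/125
merge 26/125 + 27/125 → 53/125
merge 28/125 + 44/125 → 72/125
merge 53/125 + 72/125 → 1
L = 3/25 + 26/125 + 44/125 + 53/125 + 72/125 + 1 = 67/25 = 2.68 bits/symbol.

2.68 bits/symbol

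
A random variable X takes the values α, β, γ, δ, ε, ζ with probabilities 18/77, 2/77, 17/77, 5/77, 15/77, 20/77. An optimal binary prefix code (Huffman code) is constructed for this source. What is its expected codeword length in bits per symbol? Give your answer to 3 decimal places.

2.377 bits/symbol

Repeatedly combine the two least-probable nodes; the expected code length is the sum of the merged weights.
merge 2/77 + 5/77 → 1/11
merge 1/11 + 15/77 → 2/7
merge 17/77 + 18/77 → 5/11
merge 20/77 + 2/7 → 6/11
merge 5/11 + 6/11 → 1
L = 1/11 + 2/7 + 5/11 + 6/11 + 1 = 183/77 ≈ 2.377 bits/symbol.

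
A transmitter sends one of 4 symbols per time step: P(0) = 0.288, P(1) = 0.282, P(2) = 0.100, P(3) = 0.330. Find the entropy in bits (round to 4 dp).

1.8922 bits

H = −Σ pᵢ log₂ pᵢ.
−0.288·log₂(0.288) = 0.5172
−0.282·log₂(0.282) = 0.5150
−0.100·log₂(0.100) = 0.3322
−0.330·log₂(0.330) = 0.5278
Sum ≈ 1.8922 → 1.8922 bits.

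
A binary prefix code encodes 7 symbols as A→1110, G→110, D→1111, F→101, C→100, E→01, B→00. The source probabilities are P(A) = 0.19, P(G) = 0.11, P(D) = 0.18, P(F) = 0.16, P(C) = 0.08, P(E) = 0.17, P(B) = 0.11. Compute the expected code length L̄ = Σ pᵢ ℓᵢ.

3.09 bits/symbol

L̄ = Σ pᵢ·ℓᵢ = 0.19·4 + 0.11·3 + 0.18·4 + 0.16·3 + 0.08·3 + 0.17·2 + 0.11·2 = 3.09 bits/symbol.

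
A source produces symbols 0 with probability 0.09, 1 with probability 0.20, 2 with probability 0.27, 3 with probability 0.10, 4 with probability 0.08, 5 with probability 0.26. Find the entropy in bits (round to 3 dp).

H = −Σ pᵢ log₂ pᵢ.
−0.09·log₂(0.09) = 0.3127
−0.20·log₂(0.20) = 0.4644
−0.27·log₂(0.27) = 0.5100
−0.10·log₂(0.10) = 0.3322
−0.08·log₂(0.08) = 0.2915
−0.26·log₂(0.26) = 0.5053
Sum ≈ 2.4161 → 2.416 bits.

2.416 bits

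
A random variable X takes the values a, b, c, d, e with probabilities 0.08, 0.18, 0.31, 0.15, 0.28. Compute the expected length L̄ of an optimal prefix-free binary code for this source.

2.23 bits/symbol

Repeatedly combine the two least-probable nodes; the expected code length is the sum of the merged weights.
merge 2/25 + 3/20 → 23/100
merge 9/50 + 23/100 → 41/100
merge 7/25 + 31/100 → 59/100
merge 41/100 + 59/100 → 1
L = 23/100 + 41/100 + 59/100 + 1 = 223/100 = 2.23 bits/symbol.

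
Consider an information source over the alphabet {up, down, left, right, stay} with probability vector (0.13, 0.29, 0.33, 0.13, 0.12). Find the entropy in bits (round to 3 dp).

H = −Σ pᵢ log₂ pᵢ.
−0.13·log₂(0.13) = 0.3826
−0.29·log₂(0.29) = 0.5179
−0.33·log₂(0.33) = 0.5278
−0.13·log₂(0.13) = 0.3826
−0.12·log₂(0.12) = 0.3671
Sum ≈ 2.1781 → 2.178 bits.

2.178 bits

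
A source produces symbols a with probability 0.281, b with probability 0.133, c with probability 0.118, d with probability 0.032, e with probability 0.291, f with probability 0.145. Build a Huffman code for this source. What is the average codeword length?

2.428 bits/symbol

Repeatedly combine the two least-probable nodes; the expected code length is the sum of the merged weights.
merge 4/125 + 59/500 → 3/20
merge 133/1000 + 29/200 → 139/500
merge 3/20 + 139/500 → 107/250
merge 281/1000 + 291/1000 → 143/250
merge 107/250 + 143/250 → 1
L = 3/20 + 139/500 + 107/250 + 143/250 + 1 = 607/250 = 2.428 bits/symbol.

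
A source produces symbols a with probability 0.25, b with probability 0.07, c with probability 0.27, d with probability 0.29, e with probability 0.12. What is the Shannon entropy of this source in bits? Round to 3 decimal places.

H = −Σ pᵢ log₂ pᵢ.
−0.25·log₂(0.25) = 0.5000
−0.07·log₂(0.07) = 0.2686
−0.27·log₂(0.27) = 0.5100
−0.29·log₂(0.29) = 0.5179
−0.12·log₂(0.12) = 0.3671
Sum ≈ 2.1635 → 2.164 bits.

2.164 bits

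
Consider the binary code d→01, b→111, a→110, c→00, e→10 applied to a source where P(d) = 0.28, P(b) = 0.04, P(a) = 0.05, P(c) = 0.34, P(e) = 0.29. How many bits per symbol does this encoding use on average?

L̄ = Σ pᵢ·ℓᵢ = 0.28·2 + 0.04·3 + 0.05·3 + 0.34·2 + 0.29·2 = 2.09 bits/symbol.

2.09 bits/symbol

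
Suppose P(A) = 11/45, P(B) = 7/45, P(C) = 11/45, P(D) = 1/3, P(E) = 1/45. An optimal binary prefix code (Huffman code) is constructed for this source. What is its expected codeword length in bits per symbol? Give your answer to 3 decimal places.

2.178 bits/symbol

Repeatedly combine the two least-probable nodes; the expected code length is the sum of the merged weights.
merge 1/45 + 7/45 → 8/45
merge 8/45 + 11/45 → 19/45
merge 11/45 + 1/3 → 26/45
merge 19/45 + 26/45 → 1
L = 8/45 + 19/45 + 26/45 + 1 = 98/45 ≈ 2.178 bits/symbol.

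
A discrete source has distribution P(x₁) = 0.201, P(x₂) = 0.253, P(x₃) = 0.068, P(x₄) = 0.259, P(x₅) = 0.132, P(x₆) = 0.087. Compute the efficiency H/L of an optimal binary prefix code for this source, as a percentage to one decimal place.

99.4%

Entropy H = −Σ p log₂ p ≈ 2.4275 bits.
Huffman merges: 17/250+87/1000→31/200; 33/250+31/200→287/1000; 201/1000+253/1000→227/500; 259/1000+287/1000→273/500; 227/500+273/500→1. L = 1221/500 ≈ 2.4420.
Efficiency = H/L = 2.4275/2.4420 = 99.4%.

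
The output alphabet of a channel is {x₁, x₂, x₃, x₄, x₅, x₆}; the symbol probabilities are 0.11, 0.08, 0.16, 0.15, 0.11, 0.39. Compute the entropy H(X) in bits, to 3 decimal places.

H = −Σ pᵢ log₂ pᵢ.
−0.11·log₂(0.11) = 0.3503
−0.08·log₂(0.08) = 0.2915
−0.16·log₂(0.16) = 0.4230
−0.15·log₂(0.15) = 0.4105
−0.11·log₂(0.11) = 0.3503
−0.39·log₂(0.39) = 0.5298
Sum ≈ 2.3554 → 2.355 bits.

2.355 bits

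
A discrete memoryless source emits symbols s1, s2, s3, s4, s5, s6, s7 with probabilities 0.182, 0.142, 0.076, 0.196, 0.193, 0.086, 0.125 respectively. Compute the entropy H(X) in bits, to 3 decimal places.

2.728 bits

H = −Σ pᵢ log₂ pᵢ.
−0.182·log₂(0.182) = 0.4474
−0.142·log₂(0.142) = 0.3999
−0.076·log₂(0.076) = 0.2826
−0.196·log₂(0.196) = 0.4608
−0.193·log₂(0.193) = 0.4581
−0.086·log₂(0.086) = 0.3044
−0.125·log₂(0.125) = 0.3750
Sum ≈ 2.7280 → 2.728 bits.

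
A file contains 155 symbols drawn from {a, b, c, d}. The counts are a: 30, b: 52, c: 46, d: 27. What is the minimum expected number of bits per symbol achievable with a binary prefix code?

Probabilities are the counts divided by 155.
Repeatedly combine the two least-probable nodes; the expected code length is the sum of the merged weights.
merge 27/155 + 6/31 → 57/155
merge 46/155 + 52/155 → 98/155
merge 57/155 + 98/155 → 1
L = 57/155 + 98/155 + 1 = 2 bits/symbol.

2 bits/symbol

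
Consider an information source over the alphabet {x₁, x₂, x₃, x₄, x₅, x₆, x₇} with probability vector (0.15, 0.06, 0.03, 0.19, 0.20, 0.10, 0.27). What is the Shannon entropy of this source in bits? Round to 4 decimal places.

2.5677 bits

H = −Σ pᵢ log₂ pᵢ.
−0.15·log₂(0.15) = 0.4105
−0.06·log₂(0.06) = 0.2435
−0.03·log₂(0.03) = 0.1518
−0.19·log₂(0.19) = 0.4552
−0.20·log₂(0.20) = 0.4644
−0.10·log₂(0.10) = 0.3322
−0.27·log₂(0.27) = 0.5100
Sum ≈ 2.5677 → 2.5677 bits.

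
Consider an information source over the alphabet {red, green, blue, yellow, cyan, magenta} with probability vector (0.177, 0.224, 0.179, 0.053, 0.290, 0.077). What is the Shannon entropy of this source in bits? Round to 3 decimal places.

2.397 bits

H = −Σ pᵢ log₂ pᵢ.
−0.177·log₂(0.177) = 0.4422
−0.224·log₂(0.224) = 0.4835
−0.179·log₂(0.179) = 0.4443
−0.053·log₂(0.053) = 0.2246
−0.290·log₂(0.290) = 0.5179
−0.077·log₂(0.077) = 0.2848
Sum ≈ 2.3973 → 2.397 bits.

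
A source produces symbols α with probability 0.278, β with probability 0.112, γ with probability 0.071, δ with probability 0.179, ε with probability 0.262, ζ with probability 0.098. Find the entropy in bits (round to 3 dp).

2.417 bits

H = −Σ pᵢ log₂ pᵢ.
−0.278·log₂(0.278) = 0.5134
−0.112·log₂(0.112) = 0.3537
−0.071·log₂(0.071) = 0.2709
−0.179·log₂(0.179) = 0.4443
−0.262·log₂(0.262) = 0.5063
−0.098·log₂(0.098) = 0.3284
Sum ≈ 2.4171 → 2.417 bits.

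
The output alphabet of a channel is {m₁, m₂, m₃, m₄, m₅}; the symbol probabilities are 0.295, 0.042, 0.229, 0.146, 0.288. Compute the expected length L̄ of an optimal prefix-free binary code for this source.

Repeatedly combine the two least-probable nodes; the expected code length is the sum of the merged weights.
merge 21/500 + 73/500 → 47/250
merge 47/250 + 229/1000 → 417/1000
merge 36/125 + 59/200 → 583/1000
merge 417/1000 + 583/1000 → 1
L = 47/250 + 417/1000 + 583/1000 + 1 = 547/250 = 2.188 bits/symbol.

2.188 bits/symbol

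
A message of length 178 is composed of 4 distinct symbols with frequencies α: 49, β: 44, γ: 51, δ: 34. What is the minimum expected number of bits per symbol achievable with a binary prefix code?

Probabilities are the counts divided by 178.
Repeatedly combine the two least-probable nodes; the expected code length is the sum of the merged weights.
merge 17/89 + 22/89 → 39/89
merge 49/178 + 51/178 → 50/89
merge 39/89 + 50/89 → 1
L = 39/89 + 50/89 + 1 = 2 bits/symbol.

2 bits/symbol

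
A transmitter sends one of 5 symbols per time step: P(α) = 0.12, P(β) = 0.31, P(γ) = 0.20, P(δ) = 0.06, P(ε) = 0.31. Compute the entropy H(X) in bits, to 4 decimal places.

2.1226 bits

H = −Σ pᵢ log₂ pᵢ.
−0.12·log₂(0.12) = 0.3671
−0.31·log₂(0.31) = 0.5238
−0.20·log₂(0.20) = 0.4644
−0.06·log₂(0.06) = 0.2435
−0.31·log₂(0.31) = 0.5238
Sum ≈ 2.1226 → 2.1226 bits.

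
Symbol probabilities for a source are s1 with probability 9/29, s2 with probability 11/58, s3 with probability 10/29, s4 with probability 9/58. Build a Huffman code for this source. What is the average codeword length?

Repeatedly combine the two least-probable nodes; the expected code length is the sum of the merged weights.
merge 9/58 + 11/58 → 10/29
merge 9/29 + 10/29 → 19/29
merge 10/29 + 19/29 → 1
L = 10/29 + 19/29 + 1 = 2 bits/symbol.

2 bits/symbol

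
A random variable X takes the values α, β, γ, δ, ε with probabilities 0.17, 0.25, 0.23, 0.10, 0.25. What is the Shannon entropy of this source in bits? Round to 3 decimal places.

2.254 bits

H = −Σ pᵢ log₂ pᵢ.
−0.17·log₂(0.17) = 0.4346
−0.25·log₂(0.25) = 0.5000
−0.23·log₂(0.23) = 0.4877
−0.10·log₂(0.10) = 0.3322
−0.25·log₂(0.25) = 0.5000
Sum ≈ 2.2544 → 2.254 bits.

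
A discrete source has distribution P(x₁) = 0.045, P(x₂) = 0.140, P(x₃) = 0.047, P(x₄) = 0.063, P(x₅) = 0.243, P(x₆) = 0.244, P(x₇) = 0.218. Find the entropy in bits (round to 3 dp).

2.529 bits

H = −Σ pᵢ log₂ pᵢ.
−0.045·log₂(0.045) = 0.2013
−0.140·log₂(0.140) = 0.3971
−0.047·log₂(0.047) = 0.2073
−0.063·log₂(0.063) = 0.2513
−0.243·log₂(0.243) = 0.4960
−0.244·log₂(0.244) = 0.4966
−0.218·log₂(0.218) = 0.4791
Sum ≈ 2.5286 → 2.529 bits.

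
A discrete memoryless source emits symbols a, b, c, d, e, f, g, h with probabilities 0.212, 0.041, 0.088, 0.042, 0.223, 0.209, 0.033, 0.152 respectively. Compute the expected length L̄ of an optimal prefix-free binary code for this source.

2.75 bits/symbol

Repeatedly combine the two least-probable nodes; the expected code length is the sum of the merged weights.
merge 33/1000 + 41/1000 → 37/500
merge 21/500 + 37/500 → 29/250
merge 11/125 + 29/250 → 51/250
merge 19/125 + 51/250 → 89/250
merge 209/1000 + 53/250 → 421/1000
merge 223/1000 + 89/250 → 579/1000
merge 421/1000 + 579/1000 → 1
L = 37/500 + 29/250 + 51/250 + 89/250 + 421/1000 + 579/1000 + 1 = 11/4 = 2.75 bits/symbol.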